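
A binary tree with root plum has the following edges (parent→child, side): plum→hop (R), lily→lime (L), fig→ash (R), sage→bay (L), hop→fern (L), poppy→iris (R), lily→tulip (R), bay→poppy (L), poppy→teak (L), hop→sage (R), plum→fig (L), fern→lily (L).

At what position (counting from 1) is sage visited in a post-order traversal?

11

Post-order visits the left subtree, then the right subtree, then the node.
At plum: go left to fig.
  At fig: no left child.
  At fig: go right to ash.
    ash is a leaf — visit ash.
  Visit fig.
At plum: go right to hop.
  At hop: go left to fern.
    At fern: go left to lily.
      At lily: go left to lime.
        lime is a leaf — visit lime.
      At lily: go right to tulip.
        tulip is a leaf — visit tulip.
      Visit lily.
    At fern: no right child.
    Visit fern.
  At hop: go right to sage.
    At sage: go left to bay.
      At bay: go left to poppy.
        At poppy: go left to teak.
          teak is a leaf — visit teak.
        At poppy: go right to iris.
          iris is a leaf — visit iris.
        Visit poppy.
      At bay: no right child.
      Visit bay.
    At sage: no right child.
    Visit sage.
  Visit hop.
Visit plum.
Full post-order sequence: ash, fig, lime, tulip, lily, fern, teak, iris, poppy, bay, sage, hop, plum.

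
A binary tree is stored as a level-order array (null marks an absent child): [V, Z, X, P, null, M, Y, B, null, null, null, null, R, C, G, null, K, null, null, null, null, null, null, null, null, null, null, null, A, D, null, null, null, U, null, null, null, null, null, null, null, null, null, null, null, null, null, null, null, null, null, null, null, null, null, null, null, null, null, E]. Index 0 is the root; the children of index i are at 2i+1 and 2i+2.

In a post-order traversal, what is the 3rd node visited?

B

Post-order visits the left subtree, then the right subtree, then the node.
At V: go left to Z.
  At Z: go left to P.
    At P: go left to B.
      At B: no left child.
      At B: go right to K.
        At K: go left to U.
          U is a leaf — visit U.
        At K: no right child.
        Visit K.
      Visit B.
    At P: no right child.
    Visit P.
  At Z: no right child.
  Visit Z.
At V: go right to X.
  At X: go left to M.
    At M: no left child.
    At M: go right to R.
      R is a leaf — visit R.
    Visit M.
  At X: go right to Y.
    At Y: go left to C.
      At C: no left child.
      At C: go right to A.
        A is a leaf — visit A.
      Visit C.
    At Y: go right to G.
      At G: go left to D.
        At D: go left to E.
          E is a leaf — visit E.
        At D: no right child.
        Visit D.
      At G: no right child.
      Visit G.
    Visit Y.
  Visit X.
Visit V.
Full post-order sequence: U, K, B, P, Z, R, M, A, C, E, D, G, Y, X, V.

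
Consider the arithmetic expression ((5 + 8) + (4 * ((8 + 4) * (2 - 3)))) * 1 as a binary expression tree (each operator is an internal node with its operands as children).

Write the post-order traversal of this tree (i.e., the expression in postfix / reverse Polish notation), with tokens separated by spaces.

Post-order on an expression tree gives postfix notation: for each operator, emit left operand, right operand, then the operator.

5 8 + 4 8 4 + 2 3 - * * + 1 *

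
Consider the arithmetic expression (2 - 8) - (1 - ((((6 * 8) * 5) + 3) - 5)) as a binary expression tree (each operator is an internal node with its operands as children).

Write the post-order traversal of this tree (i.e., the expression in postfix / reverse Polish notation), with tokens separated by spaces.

2 8 - 1 6 8 * 5 * 3 + 5 - - -

Post-order on an expression tree gives postfix notation: for each operator, emit left operand, right operand, then the operator.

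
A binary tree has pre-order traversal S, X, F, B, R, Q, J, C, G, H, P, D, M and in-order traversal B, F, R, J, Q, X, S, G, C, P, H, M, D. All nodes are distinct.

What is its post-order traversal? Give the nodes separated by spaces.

B J Q R F X G P M D H C S

The first element of pre-order is the root; it splits in-order into left and right subtrees.
Root S: left subtree has 6 nodes {B, F, R, J, Q, X}, right has 6 {G, C, P, H, M, D}.
  Root X: left subtree has 5 nodes {B, F, R, J, Q}, right has 0 { }.
    Root F: left subtree has 1 node {B}, right has 3 {R, J, Q}.
      Root R: left subtree has 0 nodes { }, right has 2 {J, Q}.
        Root Q: left subtree has 1 node {J}, right has 0 { }.
  Root C: left subtree has 1 node {G}, right has 4 {P, H, M, D}.
    Root H: left subtree has 1 node {P}, right has 2 {M, D}.
      Root D: left subtree has 1 node {M}, right has 0 { }.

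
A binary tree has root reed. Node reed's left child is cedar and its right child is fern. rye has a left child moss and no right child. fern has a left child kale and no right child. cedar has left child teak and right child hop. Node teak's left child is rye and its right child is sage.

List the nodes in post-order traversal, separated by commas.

moss, rye, sage, teak, hop, cedar, kale, fern, reed

Post-order visits the left subtree, then the right subtree, then the node.
At reed: go left to cedar.
  At cedar: go left to teak.
    At teak: go left to rye.
      At rye: go left to moss.
        moss is a leaf — visit moss.
      At rye: no right child.
      Visit rye.
    At teak: go right to sage.
      sage is a leaf — visit sage.
    Visit teak.
  At cedar: go right to hop.
    hop is a leaf — visit hop.
  Visit cedar.
At reed: go right to fern.
  At fern: go left to kale.
    kale is a leaf — visit kale.
  At fern: no right child.
  Visit fern.
Visit reed.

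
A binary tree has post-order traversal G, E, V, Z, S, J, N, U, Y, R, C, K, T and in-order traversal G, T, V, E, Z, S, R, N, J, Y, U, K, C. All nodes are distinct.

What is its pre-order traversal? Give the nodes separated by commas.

The last element of post-order is the root; it splits in-order into left and right subtrees.
Root T: left subtree has 1 node {G}, right has 11 {V, E, Z, S, R, N, J, Y, U, K, C}.
  Root K: left subtree has 9 nodes {V, E, Z, S, R, N, J, Y, U}, right has 1 {C}.
    Root R: left subtree has 4 nodes {V, E, Z, S}, right has 4 {N, J, Y, U}.
      Root S: left subtree has 3 nodes {V, E, Z}, right has 0 { }.
        Root Z: left subtree has 2 nodes {V, E}, right has 0 { }.
          Root V: left subtree has 0 nodes { }, right has 1 {E}.
      Root Y: left subtree has 2 nodes {N, J}, right has 1 {U}.
        Root N: left subtree has 0 nodes { }, right has 1 {J}.

T, G, K, R, S, Z, V, E, Y, N, J, U, C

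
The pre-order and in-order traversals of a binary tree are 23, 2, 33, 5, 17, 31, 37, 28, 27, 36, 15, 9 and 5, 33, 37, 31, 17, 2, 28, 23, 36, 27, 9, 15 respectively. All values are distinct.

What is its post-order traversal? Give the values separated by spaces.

The first element of pre-order is the root; it splits in-order into left and right subtrees.
Root 23: left subtree has 7 nodes {5, 33, 37, 31, 17, 2, 28}, right has 4 {36, 27, 9, 15}.
  Root 2: left subtree has 5 nodes {5, 33, 37, 31, 17}, right has 1 {28}.
    Root 33: left subtree has 1 node {5}, right has 3 {37, 31, 17}.
      Root 17: left subtree has 2 nodes {37, 31}, right has 0 { }.
        Root 31: left subtree has 1 node {37}, right has 0 { }.
  Root 27: left subtree has 1 node {36}, right has 2 {9, 15}.
    Root 15: left subtree has 1 node {9}, right has 0 { }.

5 37 31 17 33 28 2 36 9 15 27 23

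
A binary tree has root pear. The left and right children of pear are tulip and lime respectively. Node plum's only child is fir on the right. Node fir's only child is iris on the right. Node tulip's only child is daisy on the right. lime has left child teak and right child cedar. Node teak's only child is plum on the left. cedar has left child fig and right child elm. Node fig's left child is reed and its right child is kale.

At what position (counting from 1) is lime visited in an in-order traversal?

8

In-order visits the left subtree, then the node, then the right subtree.
At pear: go left to tulip.
  At tulip: no left child.
  Visit tulip.
  At tulip: go right to daisy.
    daisy is a leaf — visit daisy.
Visit pear.
At pear: go right to lime.
  At lime: go left to teak.
    At teak: go left to plum.
      At plum: no left child.
      Visit plum.
      At plum: go right to fir.
        At fir: no left child.
        Visit fir.
        At fir: go right to iris.
          iris is a leaf — visit iris.
    Visit teak.
    At teak: no right child.
  Visit lime.
  At lime: go right to cedar.
    At cedar: go left to fig.
      At fig: go left to reed.
        reed is a leaf — visit reed.
      Visit fig.
      At fig: go right to kale.
        kale is a leaf — visit kale.
    Visit cedar.
    At cedar: go right to elm.
      elm is a leaf — visit elm.
Full in-order sequence: tulip, daisy, pear, plum, fir, iris, teak, lime, reed, fig, kale, cedar, elm.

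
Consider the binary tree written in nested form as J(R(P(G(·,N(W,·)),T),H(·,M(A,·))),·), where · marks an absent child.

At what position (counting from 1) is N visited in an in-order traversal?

3

In-order visits the left subtree, then the node, then the right subtree.
At J: go left to R.
  At R: go left to P.
    At P: go left to G.
      At G: no left child.
      Visit G.
      At G: go right to N.
        At N: go left to W.
          W is a leaf — visit W.
        Visit N.
        At N: no right child.
    Visit P.
    At P: go right to T.
      T is a leaf — visit T.
  Visit R.
  At R: go right to H.
    At H: no left child.
    Visit H.
    At H: go right to M.
      At M: go left to A.
        A is a leaf — visit A.
      Visit M.
      At M: no right child.
Visit J.
At J: no right child.
Full in-order sequence: G, W, N, P, T, R, H, A, M, J.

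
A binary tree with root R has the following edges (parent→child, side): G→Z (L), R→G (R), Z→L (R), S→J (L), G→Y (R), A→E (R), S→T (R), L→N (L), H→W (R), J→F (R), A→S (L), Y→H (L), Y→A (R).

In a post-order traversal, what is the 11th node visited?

A

Post-order visits the left subtree, then the right subtree, then the node.
At R: no left child.
At R: go right to G.
  At G: go left to Z.
    At Z: no left child.
    At Z: go right to L.
      At L: go left to N.
        N is a leaf — visit N.
      At L: no right child.
      Visit L.
    Visit Z.
  At G: go right to Y.
    At Y: go left to H.
      At H: no left child.
      At H: go right to W.
        W is a leaf — visit W.
      Visit H.
    At Y: go right to A.
      At A: go left to S.
        At S: go left to J.
          At J: no left child.
          At J: go right to F.
            F is a leaf — visit F.
          Visit J.
        At S: go right to T.
          T is a leaf — visit T.
        Visit S.
      At A: go right to E.
        E is a leaf — visit E.
      Visit A.
    Visit Y.
  Visit G.
Visit R.
Full post-order sequence: N, L, Z, W, H, F, J, T, S, E, A, Y, G, R.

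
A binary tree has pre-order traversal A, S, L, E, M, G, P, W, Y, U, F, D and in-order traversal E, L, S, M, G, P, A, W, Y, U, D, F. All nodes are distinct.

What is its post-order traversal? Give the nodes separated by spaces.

The first element of pre-order is the root; it splits in-order into left and right subtrees.
Root A: left subtree has 6 nodes {E, L, S, M, G, P}, right has 5 {W, Y, U, D, F}.
  Root S: left subtree has 2 nodes {E, L}, right has 3 {M, G, P}.
    Root L: left subtree has 1 node {E}, right has 0 { }.
    Root M: left subtree has 0 nodes { }, right has 2 {G, P}.
      Root G: left subtree has 0 nodes { }, right has 1 {P}.
  Root W: left subtree has 0 nodes { }, right has 4 {Y, U, D, F}.
    Root Y: left subtree has 0 nodes { }, right has 3 {U, D, F}.
      Root U: left subtree has 0 nodes { }, right has 2 {D, F}.
        Root F: left subtree has 1 node {D}, right has 0 { }.

E L P G M S D F U Y W A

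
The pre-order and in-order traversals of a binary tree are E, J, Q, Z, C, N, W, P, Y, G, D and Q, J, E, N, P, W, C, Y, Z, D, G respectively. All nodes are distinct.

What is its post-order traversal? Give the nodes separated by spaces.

Q J P W N Y C D G Z E

The first element of pre-order is the root; it splits in-order into left and right subtrees.
Root E: left subtree has 2 nodes {Q, J}, right has 8 {N, P, W, C, Y, Z, D, G}.
  Root J: left subtree has 1 node {Q}, right has 0 { }.
  Root Z: left subtree has 5 nodes {N, P, W, C, Y}, right has 2 {D, G}.
    Root C: left subtree has 3 nodes {N, P, W}, right has 1 {Y}.
      Root N: left subtree has 0 nodes { }, right has 2 {P, W}.
        Root W: left subtree has 1 node {P}, right has 0 { }.
    Root G: left subtree has 1 node {D}, right has 0 { }.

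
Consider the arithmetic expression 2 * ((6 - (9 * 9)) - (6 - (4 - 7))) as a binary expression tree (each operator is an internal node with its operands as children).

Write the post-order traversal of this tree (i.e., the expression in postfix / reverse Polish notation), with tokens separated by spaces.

Post-order on an expression tree gives postfix notation: for each operator, emit left operand, right operand, then the operator.

2 6 9 9 * - 6 4 7 - - - *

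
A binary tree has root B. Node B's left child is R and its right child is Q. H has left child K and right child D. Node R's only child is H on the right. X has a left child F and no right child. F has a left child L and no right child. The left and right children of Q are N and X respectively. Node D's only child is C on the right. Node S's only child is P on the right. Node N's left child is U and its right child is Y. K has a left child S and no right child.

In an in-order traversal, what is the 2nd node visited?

In-order visits the left subtree, then the node, then the right subtree.
At B: go left to R.
  At R: no left child.
  Visit R.
  At R: go right to H.
    At H: go left to K.
      At K: go left to S.
        At S: no left child.
        Visit S.
        At S: go right to P.
          P is a leaf — visit P.
      Visit K.
      At K: no right child.
    Visit H.
    At H: go right to D.
      At D: no left child.
      Visit D.
      At D: go right to C.
        C is a leaf — visit C.
Visit B.
At B: go right to Q.
  At Q: go left to N.
    At N: go left to U.
      U is a leaf — visit U.
    Visit N.
    At N: go right to Y.
      Y is a leaf — visit Y.
  Visit Q.
  At Q: go right to X.
    At X: go left to F.
      At F: go left to L.
        L is a leaf — visit L.
      Visit F.
      At F: no right child.
    Visit X.
    At X: no right child.
Full in-order sequence: R, S, P, K, H, D, C, B, U, N, Y, Q, L, F, X.

S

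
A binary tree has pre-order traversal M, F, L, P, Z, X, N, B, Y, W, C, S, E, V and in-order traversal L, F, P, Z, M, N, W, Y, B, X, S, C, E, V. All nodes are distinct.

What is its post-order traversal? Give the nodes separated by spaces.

The first element of pre-order is the root; it splits in-order into left and right subtrees.
Root M: left subtree has 4 nodes {L, F, P, Z}, right has 9 {N, W, Y, B, X, S, C, E, V}.
  Root F: left subtree has 1 node {L}, right has 2 {P, Z}.
    Root P: left subtree has 0 nodes { }, right has 1 {Z}.
  Root X: left subtree has 4 nodes {N, W, Y, B}, right has 4 {S, C, E, V}.
    Root N: left subtree has 0 nodes { }, right has 3 {W, Y, B}.
      Root B: left subtree has 2 nodes {W, Y}, right has 0 { }.
        Root Y: left subtree has 1 node {W}, right has 0 { }.
    Root C: left subtree has 1 node {S}, right has 2 {E, V}.
      Root E: left subtree has 0 nodes { }, right has 1 {V}.

L Z P F W Y B N S V E C X M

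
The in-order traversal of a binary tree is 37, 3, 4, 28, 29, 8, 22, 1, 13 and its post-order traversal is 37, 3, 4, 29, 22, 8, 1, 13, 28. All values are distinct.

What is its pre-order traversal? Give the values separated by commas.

The last element of post-order is the root; it splits in-order into left and right subtrees.
Root 28: left subtree has 3 nodes {37, 3, 4}, right has 5 {29, 8, 22, 1, 13}.
  Root 4: left subtree has 2 nodes {37, 3}, right has 0 { }.
    Root 3: left subtree has 1 node {37}, right has 0 { }.
  Root 13: left subtree has 4 nodes {29, 8, 22, 1}, right has 0 { }.
    Root 1: left subtree has 3 nodes {29, 8, 22}, right has 0 { }.
      Root 8: left subtree has 1 node {29}, right has 1 {22}.

28, 4, 3, 37, 13, 1, 8, 29, 22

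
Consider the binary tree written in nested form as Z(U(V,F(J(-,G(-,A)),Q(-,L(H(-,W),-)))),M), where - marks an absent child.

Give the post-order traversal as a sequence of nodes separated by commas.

Post-order visits the left subtree, then the right subtree, then the node.
At Z: go left to U.
  At U: go left to V.
    V is a leaf — visit V.
  At U: go right to F.
    At F: go left to J.
      At J: no left child.
      At J: go right to G.
        At G: no left child.
        At G: go right to A.
          A is a leaf — visit A.
        Visit G.
      Visit J.
    At F: go right to Q.
      At Q: no left child.
      At Q: go right to L.
        At L: go left to H.
          At H: no left child.
          At H: go right to W.
            W is a leaf — visit W.
          Visit H.
        At L: no right child.
        Visit L.
      Visit Q.
    Visit F.
  Visit U.
At Z: go right to M.
  M is a leaf — visit M.
Visit Z.

V, A, G, J, W, H, L, Q, F, U, M, Z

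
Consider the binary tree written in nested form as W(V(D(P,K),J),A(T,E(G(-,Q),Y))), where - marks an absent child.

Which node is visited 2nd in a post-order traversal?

K

Post-order visits the left subtree, then the right subtree, then the node.
At W: go left to V.
  At V: go left to D.
    At D: go left to P.
      P is a leaf — visit P.
    At D: go right to K.
      K is a leaf — visit K.
    Visit D.
  At V: go right to J.
    J is a leaf — visit J.
  Visit V.
At W: go right to A.
  At A: go left to T.
    T is a leaf — visit T.
  At A: go right to E.
    At E: go left to G.
      At G: no left child.
      At G: go right to Q.
        Q is a leaf — visit Q.
      Visit G.
    At E: go right to Y.
      Y is a leaf — visit Y.
    Visit E.
  Visit A.
Visit W.
Full post-order sequence: P, K, D, J, V, T, Q, G, Y, E, A, W.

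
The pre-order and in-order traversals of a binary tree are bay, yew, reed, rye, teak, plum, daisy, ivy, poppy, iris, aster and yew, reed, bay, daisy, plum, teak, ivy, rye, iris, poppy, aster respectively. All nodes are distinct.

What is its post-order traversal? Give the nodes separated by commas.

reed, yew, daisy, plum, ivy, teak, iris, aster, poppy, rye, bay

The first element of pre-order is the root; it splits in-order into left and right subtrees.
Root bay: left subtree has 2 nodes {yew, reed}, right has 8 {daisy, plum, teak, ivy, rye, iris, poppy, aster}.
  Root yew: left subtree has 0 nodes { }, right has 1 {reed}.
  Root rye: left subtree has 4 nodes {daisy, plum, teak, ivy}, right has 3 {iris, poppy, aster}.
    Root teak: left subtree has 2 nodes {daisy, plum}, right has 1 {ivy}.
      Root plum: left subtree has 1 node {daisy}, right has 0 { }.
    Root poppy: left subtree has 1 node {iris}, right has 1 {aster}.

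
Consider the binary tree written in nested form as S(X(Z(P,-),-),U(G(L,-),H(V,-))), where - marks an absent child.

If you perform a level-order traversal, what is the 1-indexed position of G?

Level-order visits nodes level by level from the root, left to right within each level.
Level 0: S
Level 1: X, U
Level 2: Z, G, H
Level 3: P, L, V
Full level-order sequence: S, X, U, Z, G, H, P, L, V.

5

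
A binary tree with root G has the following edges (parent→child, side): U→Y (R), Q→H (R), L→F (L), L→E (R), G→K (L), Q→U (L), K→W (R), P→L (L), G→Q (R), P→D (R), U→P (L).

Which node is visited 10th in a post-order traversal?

H

Post-order visits the left subtree, then the right subtree, then the node.
At G: go left to K.
  At K: no left child.
  At K: go right to W.
    W is a leaf — visit W.
  Visit K.
At G: go right to Q.
  At Q: go left to U.
    At U: go left to P.
      At P: go left to L.
        At L: go left to F.
          F is a leaf — visit F.
        At L: go right to E.
          E is a leaf — visit E.
        Visit L.
      At P: go right to D.
        D is a leaf — visit D.
      Visit P.
    At U: go right to Y.
      Y is a leaf — visit Y.
    Visit U.
  At Q: go right to H.
    H is a leaf — visit H.
  Visit Q.
Visit G.
Full post-order sequence: W, K, F, E, L, D, P, Y, U, H, Q, G.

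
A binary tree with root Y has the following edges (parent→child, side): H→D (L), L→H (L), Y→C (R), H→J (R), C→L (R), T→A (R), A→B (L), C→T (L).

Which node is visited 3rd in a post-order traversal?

T

Post-order visits the left subtree, then the right subtree, then the node.
At Y: no left child.
At Y: go right to C.
  At C: go left to T.
    At T: no left child.
    At T: go right to A.
      At A: go left to B.
        B is a leaf — visit B.
      At A: no right child.
      Visit A.
    Visit T.
  At C: go right to L.
    At L: go left to H.
      At H: go left to D.
        D is a leaf — visit D.
      At H: go right to J.
        J is a leaf — visit J.
      Visit H.
    At L: no right child.
    Visit L.
  Visit C.
Visit Y.
Full post-order sequence: B, A, T, D, J, H, L, C, Y.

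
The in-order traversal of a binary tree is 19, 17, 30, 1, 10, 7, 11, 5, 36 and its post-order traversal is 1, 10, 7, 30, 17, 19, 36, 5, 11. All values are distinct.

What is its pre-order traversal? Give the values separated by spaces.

The last element of post-order is the root; it splits in-order into left and right subtrees.
Root 11: left subtree has 6 nodes {19, 17, 30, 1, 10, 7}, right has 2 {5, 36}.
  Root 19: left subtree has 0 nodes { }, right has 5 {17, 30, 1, 10, 7}.
    Root 17: left subtree has 0 nodes { }, right has 4 {30, 1, 10, 7}.
      Root 30: left subtree has 0 nodes { }, right has 3 {1, 10, 7}.
        Root 7: left subtree has 2 nodes {1, 10}, right has 0 { }.
          Root 10: left subtree has 1 node {1}, right has 0 { }.
  Root 5: left subtree has 0 nodes { }, right has 1 {36}.

11 19 17 30 7 10 1 5 36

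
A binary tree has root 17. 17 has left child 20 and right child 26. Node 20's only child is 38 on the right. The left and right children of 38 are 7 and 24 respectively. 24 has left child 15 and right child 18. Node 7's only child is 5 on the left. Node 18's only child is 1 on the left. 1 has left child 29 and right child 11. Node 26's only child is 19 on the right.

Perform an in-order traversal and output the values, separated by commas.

20, 5, 7, 38, 15, 24, 29, 1, 11, 18, 17, 26, 19

In-order visits the left subtree, then the node, then the right subtree.
At 17: go left to 20.
  At 20: no left child.
  Visit 20.
  At 20: go right to 38.
    At 38: go left to 7.
      At 7: go left to 5.
        5 is a leaf — visit 5.
      Visit 7.
      At 7: no right child.
    Visit 38.
    At 38: go right to 24.
      At 24: go left to 15.
        15 is a leaf — visit 15.
      Visit 24.
      At 24: go right to 18.
        At 18: go left to 1.
          At 1: go left to 29.
            29 is a leaf — visit 29.
          Visit 1.
          At 1: go right to 11.
            11 is a leaf — visit 11.
        Visit 18.
        At 18: no right child.
Visit 17.
At 17: go right to 26.
  At 26: no left child.
  Visit 26.
  At 26: go right to 19.
    19 is a leaf — visit 19.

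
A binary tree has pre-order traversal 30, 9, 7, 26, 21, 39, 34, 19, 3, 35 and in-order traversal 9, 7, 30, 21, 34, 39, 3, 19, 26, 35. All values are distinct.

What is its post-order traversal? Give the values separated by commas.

The first element of pre-order is the root; it splits in-order into left and right subtrees.
Root 30: left subtree has 2 nodes {9, 7}, right has 7 {21, 34, 39, 3, 19, 26, 35}.
  Root 9: left subtree has 0 nodes { }, right has 1 {7}.
  Root 26: left subtree has 5 nodes {21, 34, 39, 3, 19}, right has 1 {35}.
    Root 21: left subtree has 0 nodes { }, right has 4 {34, 39, 3, 19}.
      Root 39: left subtree has 1 node {34}, right has 2 {3, 19}.
        Root 19: left subtree has 1 node {3}, right has 0 { }.

7, 9, 34, 3, 19, 39, 21, 35, 26, 30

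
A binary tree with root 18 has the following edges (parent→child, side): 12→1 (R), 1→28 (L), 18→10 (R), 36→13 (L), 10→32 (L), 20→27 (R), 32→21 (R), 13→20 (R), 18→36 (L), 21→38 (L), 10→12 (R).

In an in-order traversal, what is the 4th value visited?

36

In-order visits the left subtree, then the node, then the right subtree.
At 18: go left to 36.
  At 36: go left to 13.
    At 13: no left child.
    Visit 13.
    At 13: go right to 20.
      At 20: no left child.
      Visit 20.
      At 20: go right to 27.
        27 is a leaf — visit 27.
  Visit 36.
  At 36: no right child.
Visit 18.
At 18: go right to 10.
  At 10: go left to 32.
    At 32: no left child.
    Visit 32.
    At 32: go right to 21.
      At 21: go left to 38.
        38 is a leaf — visit 38.
      Visit 21.
      At 21: no right child.
  Visit 10.
  At 10: go right to 12.
    At 12: no left child.
    Visit 12.
    At 12: go right to 1.
      At 1: go left to 28.
        28 is a leaf — visit 28.
      Visit 1.
      At 1: no right child.
Full in-order sequence: 13, 20, 27, 36, 18, 32, 38, 21, 10, 12, 28, 1.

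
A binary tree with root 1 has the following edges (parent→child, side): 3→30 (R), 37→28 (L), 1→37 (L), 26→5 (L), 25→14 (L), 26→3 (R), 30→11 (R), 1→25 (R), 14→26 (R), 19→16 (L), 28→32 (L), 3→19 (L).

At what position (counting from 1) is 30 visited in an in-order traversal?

11

In-order visits the left subtree, then the node, then the right subtree.
At 1: go left to 37.
  At 37: go left to 28.
    At 28: go left to 32.
      32 is a leaf — visit 32.
    Visit 28.
    At 28: no right child.
  Visit 37.
  At 37: no right child.
Visit 1.
At 1: go right to 25.
  At 25: go left to 14.
    At 14: no left child.
    Visit 14.
    At 14: go right to 26.
      At 26: go left to 5.
        5 is a leaf — visit 5.
      Visit 26.
      At 26: go right to 3.
        At 3: go left to 19.
          At 19: go left to 16.
            16 is a leaf — visit 16.
          Visit 19.
          At 19: no right child.
        Visit 3.
        At 3: go right to 30.
          At 30: no left child.
          Visit 30.
          At 30: go right to 11.
            11 is a leaf — visit 11.
  Visit 25.
  At 25: no right child.
Full in-order sequence: 32, 28, 37, 1, 14, 5, 26, 16, 19, 3, 30, 11, 25.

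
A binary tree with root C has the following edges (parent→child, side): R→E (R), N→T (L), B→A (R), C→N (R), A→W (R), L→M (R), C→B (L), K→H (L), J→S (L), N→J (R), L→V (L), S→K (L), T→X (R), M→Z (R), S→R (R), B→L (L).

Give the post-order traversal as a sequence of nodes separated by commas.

Post-order visits the left subtree, then the right subtree, then the node.
At C: go left to B.
  At B: go left to L.
    At L: go left to V.
      V is a leaf — visit V.
    At L: go right to M.
      At M: no left child.
      At M: go right to Z.
        Z is a leaf — visit Z.
      Visit M.
    Visit L.
  At B: go right to A.
    At A: no left child.
    At A: go right to W.
      W is a leaf — visit W.
    Visit A.
  Visit B.
At C: go right to N.
  At N: go left to T.
    At T: no left child.
    At T: go right to X.
      X is a leaf — visit X.
    Visit T.
  At N: go right to J.
    At J: go left to S.
      At S: go left to K.
        At K: go left to H.
          H is a leaf — visit H.
        At K: no right child.
        Visit K.
      At S: go right to R.
        At R: no left child.
        At R: go right to E.
          E is a leaf — visit E.
        Visit R.
      Visit S.
    At J: no right child.
    Visit J.
  Visit N.
Visit C.

V, Z, M, L, W, A, B, X, T, H, K, E, R, S, J, N, C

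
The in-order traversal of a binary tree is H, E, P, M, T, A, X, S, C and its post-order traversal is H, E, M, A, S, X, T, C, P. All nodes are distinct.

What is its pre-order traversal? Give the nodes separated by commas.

The last element of post-order is the root; it splits in-order into left and right subtrees.
Root P: left subtree has 2 nodes {H, E}, right has 6 {M, T, A, X, S, C}.
  Root E: left subtree has 1 node {H}, right has 0 { }.
  Root C: left subtree has 5 nodes {M, T, A, X, S}, right has 0 { }.
    Root T: left subtree has 1 node {M}, right has 3 {A, X, S}.
      Root X: left subtree has 1 node {A}, right has 1 {S}.

P, E, H, C, T, M, X, A, S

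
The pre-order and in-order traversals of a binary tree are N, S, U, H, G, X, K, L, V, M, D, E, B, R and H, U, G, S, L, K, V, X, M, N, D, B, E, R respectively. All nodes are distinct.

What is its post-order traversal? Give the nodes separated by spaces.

The first element of pre-order is the root; it splits in-order into left and right subtrees.
Root N: left subtree has 9 nodes {H, U, G, S, L, K, V, X, M}, right has 4 {D, B, E, R}.
  Root S: left subtree has 3 nodes {H, U, G}, right has 5 {L, K, V, X, M}.
    Root U: left subtree has 1 node {H}, right has 1 {G}.
    Root X: left subtree has 3 nodes {L, K, V}, right has 1 {M}.
      Root K: left subtree has 1 node {L}, right has 1 {V}.
  Root D: left subtree has 0 nodes { }, right has 3 {B, E, R}.
    Root E: left subtree has 1 node {B}, right has 1 {R}.

H G U L V K M X S B R E D N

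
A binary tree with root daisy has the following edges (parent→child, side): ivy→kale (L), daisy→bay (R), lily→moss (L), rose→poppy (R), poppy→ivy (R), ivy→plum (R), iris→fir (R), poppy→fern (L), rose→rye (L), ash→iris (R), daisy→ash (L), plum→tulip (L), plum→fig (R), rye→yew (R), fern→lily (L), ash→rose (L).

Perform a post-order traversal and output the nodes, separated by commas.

yew, rye, moss, lily, fern, kale, tulip, fig, plum, ivy, poppy, rose, fir, iris, ash, bay, daisy

Post-order visits the left subtree, then the right subtree, then the node.
At daisy: go left to ash.
  At ash: go left to rose.
    At rose: go left to rye.
      At rye: no left child.
      At rye: go right to yew.
        yew is a leaf — visit yew.
      Visit rye.
    At rose: go right to poppy.
      At poppy: go left to fern.
        At fern: go left to lily.
          At lily: go left to moss.
            moss is a leaf — visit moss.
          At lily: no right child.
          Visit lily.
        At fern: no right child.
        Visit fern.
      At poppy: go right to ivy.
        At ivy: go left to kale.
          kale is a leaf — visit kale.
        At ivy: go right to plum.
          At plum: go left to tulip.
            tulip is a leaf — visit tulip.
          At plum: go right to fig.
            fig is a leaf — visit fig.
          Visit plum.
        Visit ivy.
      Visit poppy.
    Visit rose.
  At ash: go right to iris.
    At iris: no left child.
    At iris: go right to fir.
      fir is a leaf — visit fir.
    Visit iris.
  Visit ash.
At daisy: go right to bay.
  bay is a leaf — visit bay.
Visit daisy.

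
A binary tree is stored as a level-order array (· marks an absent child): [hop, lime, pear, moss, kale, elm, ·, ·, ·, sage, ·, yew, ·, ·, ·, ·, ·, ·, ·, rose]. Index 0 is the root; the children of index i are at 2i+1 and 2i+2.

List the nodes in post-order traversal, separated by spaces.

moss rose sage kale lime yew elm pear hop

Post-order visits the left subtree, then the right subtree, then the node.
At hop: go left to lime.
  At lime: go left to moss.
    moss is a leaf — visit moss.
  At lime: go right to kale.
    At kale: go left to sage.
      At sage: go left to rose.
        rose is a leaf — visit rose.
      At sage: no right child.
      Visit sage.
    At kale: no right child.
    Visit kale.
  Visit lime.
At hop: go right to pear.
  At pear: go left to elm.
    At elm: go left to yew.
      yew is a leaf — visit yew.
    At elm: no right child.
    Visit elm.
  At pear: no right child.
  Visit pear.
Visit hop.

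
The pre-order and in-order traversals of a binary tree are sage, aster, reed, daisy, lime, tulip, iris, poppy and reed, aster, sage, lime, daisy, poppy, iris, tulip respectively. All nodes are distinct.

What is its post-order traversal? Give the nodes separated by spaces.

The first element of pre-order is the root; it splits in-order into left and right subtrees.
Root sage: left subtree has 2 nodes {reed, aster}, right has 5 {lime, daisy, poppy, iris, tulip}.
  Root aster: left subtree has 1 node {reed}, right has 0 { }.
  Root daisy: left subtree has 1 node {lime}, right has 3 {poppy, iris, tulip}.
    Root tulip: left subtree has 2 nodes {poppy, iris}, right has 0 { }.
      Root iris: left subtree has 1 node {poppy}, right has 0 { }.

reed aster lime poppy iris tulip daisy sage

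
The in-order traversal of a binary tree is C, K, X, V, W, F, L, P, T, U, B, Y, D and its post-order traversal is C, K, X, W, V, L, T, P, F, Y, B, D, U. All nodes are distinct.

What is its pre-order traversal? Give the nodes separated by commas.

U, F, V, X, K, C, W, P, L, T, D, B, Y

The last element of post-order is the root; it splits in-order into left and right subtrees.
Root U: left subtree has 9 nodes {C, K, X, V, W, F, L, P, T}, right has 3 {B, Y, D}.
  Root F: left subtree has 5 nodes {C, K, X, V, W}, right has 3 {L, P, T}.
    Root V: left subtree has 3 nodes {C, K, X}, right has 1 {W}.
      Root X: left subtree has 2 nodes {C, K}, right has 0 { }.
        Root K: left subtree has 1 node {C}, right has 0 { }.
    Root P: left subtree has 1 node {L}, right has 1 {T}.
  Root D: left subtree has 2 nodes {B, Y}, right has 0 { }.
    Root B: left subtree has 0 nodes { }, right has 1 {Y}.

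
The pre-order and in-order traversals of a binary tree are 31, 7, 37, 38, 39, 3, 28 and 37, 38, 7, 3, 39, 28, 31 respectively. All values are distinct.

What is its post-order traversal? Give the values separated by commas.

The first element of pre-order is the root; it splits in-order into left and right subtrees.
Root 31: left subtree has 6 nodes {37, 38, 7, 3, 39, 28}, right has 0 { }.
  Root 7: left subtree has 2 nodes {37, 38}, right has 3 {3, 39, 28}.
    Root 37: left subtree has 0 nodes { }, right has 1 {38}.
    Root 39: left subtree has 1 node {3}, right has 1 {28}.

38, 37, 3, 28, 39, 7, 31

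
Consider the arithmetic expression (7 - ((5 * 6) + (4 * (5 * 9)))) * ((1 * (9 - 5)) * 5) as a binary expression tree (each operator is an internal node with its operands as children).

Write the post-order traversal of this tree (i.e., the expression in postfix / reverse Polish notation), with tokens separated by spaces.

Post-order on an expression tree gives postfix notation: for each operator, emit left operand, right operand, then the operator.

7 5 6 * 4 5 9 * * + - 1 9 5 - * 5 * *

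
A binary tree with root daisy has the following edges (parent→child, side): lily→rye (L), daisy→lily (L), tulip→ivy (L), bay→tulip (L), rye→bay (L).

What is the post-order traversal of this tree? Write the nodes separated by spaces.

ivy tulip bay rye lily daisy

Post-order visits the left subtree, then the right subtree, then the node.
At daisy: go left to lily.
  At lily: go left to rye.
    At rye: go left to bay.
      At bay: go left to tulip.
        At tulip: go left to ivy.
          ivy is a leaf — visit ivy.
        At tulip: no right child.
        Visit tulip.
      At bay: no right child.
      Visit bay.
    At rye: no right child.
    Visit rye.
  At lily: no right child.
  Visit lily.
At daisy: no right child.
Visit daisy.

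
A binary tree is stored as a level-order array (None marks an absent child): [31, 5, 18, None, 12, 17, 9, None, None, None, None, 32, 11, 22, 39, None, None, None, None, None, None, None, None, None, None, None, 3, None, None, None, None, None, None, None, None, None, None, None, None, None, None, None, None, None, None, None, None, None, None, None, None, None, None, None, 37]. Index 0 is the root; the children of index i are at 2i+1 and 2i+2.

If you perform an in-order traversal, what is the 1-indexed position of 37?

8

In-order visits the left subtree, then the node, then the right subtree.
At 31: go left to 5.
  At 5: no left child.
  Visit 5.
  At 5: go right to 12.
    12 is a leaf — visit 12.
Visit 31.
At 31: go right to 18.
  At 18: go left to 17.
    At 17: go left to 32.
      32 is a leaf — visit 32.
    Visit 17.
    At 17: go right to 11.
      At 11: no left child.
      Visit 11.
      At 11: go right to 3.
        At 3: no left child.
        Visit 3.
        At 3: go right to 37.
          37 is a leaf — visit 37.
  Visit 18.
  At 18: go right to 9.
    At 9: go left to 22.
      22 is a leaf — visit 22.
    Visit 9.
    At 9: go right to 39.
      39 is a leaf — visit 39.
Full in-order sequence: 5, 12, 31, 32, 17, 11, 3, 37, 18, 22, 9, 39.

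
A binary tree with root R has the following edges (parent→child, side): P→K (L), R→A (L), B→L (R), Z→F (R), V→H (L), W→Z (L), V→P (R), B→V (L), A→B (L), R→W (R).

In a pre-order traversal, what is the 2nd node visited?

A

Pre-order visits the node, then its left subtree, then its right subtree.
Visit R.
At R: go left to A.
  Visit A.
  At A: go left to B.
    Visit B.
    At B: go left to V.
      Visit V.
      At V: go left to H.
        H is a leaf — visit H.
      At V: go right to P.
        Visit P.
        At P: go left to K.
          K is a leaf — visit K.
        At P: no right child.
    At B: go right to L.
      L is a leaf — visit L.
  At A: no right child.
At R: go right to W.
  Visit W.
  At W: go left to Z.
    Visit Z.
    At Z: no left child.
    At Z: go right to F.
      F is a leaf — visit F.
  At W: no right child.
Full pre-order sequence: R, A, B, V, H, P, K, L, W, Z, F.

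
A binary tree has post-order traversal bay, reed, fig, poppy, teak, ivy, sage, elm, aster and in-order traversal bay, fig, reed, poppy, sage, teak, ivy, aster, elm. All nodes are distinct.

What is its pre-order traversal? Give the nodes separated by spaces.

The last element of post-order is the root; it splits in-order into left and right subtrees.
Root aster: left subtree has 7 nodes {bay, fig, reed, poppy, sage, teak, ivy}, right has 1 {elm}.
  Root sage: left subtree has 4 nodes {bay, fig, reed, poppy}, right has 2 {teak, ivy}.
    Root poppy: left subtree has 3 nodes {bay, fig, reed}, right has 0 { }.
      Root fig: left subtree has 1 node {bay}, right has 1 {reed}.
    Root ivy: left subtree has 1 node {teak}, right has 0 { }.

aster sage poppy fig bay reed ivy teak elm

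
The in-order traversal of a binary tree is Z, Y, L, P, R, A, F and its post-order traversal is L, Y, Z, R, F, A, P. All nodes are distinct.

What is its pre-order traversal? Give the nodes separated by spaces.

P Z Y L A R F

The last element of post-order is the root; it splits in-order into left and right subtrees.
Root P: left subtree has 3 nodes {Z, Y, L}, right has 3 {R, A, F}.
  Root Z: left subtree has 0 nodes { }, right has 2 {Y, L}.
    Root Y: left subtree has 0 nodes { }, right has 1 {L}.
  Root A: left subtree has 1 node {R}, right has 1 {F}.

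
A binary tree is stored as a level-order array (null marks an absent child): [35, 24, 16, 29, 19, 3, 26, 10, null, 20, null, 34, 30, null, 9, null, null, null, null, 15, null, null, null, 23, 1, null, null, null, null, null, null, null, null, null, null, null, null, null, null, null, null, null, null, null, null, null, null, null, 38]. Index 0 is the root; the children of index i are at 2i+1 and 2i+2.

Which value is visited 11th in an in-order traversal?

1

In-order visits the left subtree, then the node, then the right subtree.
At 35: go left to 24.
  At 24: go left to 29.
    At 29: go left to 10.
      10 is a leaf — visit 10.
    Visit 29.
    At 29: no right child.
  Visit 24.
  At 24: go right to 19.
    At 19: go left to 20.
      At 20: go left to 15.
        15 is a leaf — visit 15.
      Visit 20.
      At 20: no right child.
    Visit 19.
    At 19: no right child.
Visit 35.
At 35: go right to 16.
  At 16: go left to 3.
    At 3: go left to 34.
      At 34: go left to 23.
        At 23: no left child.
        Visit 23.
        At 23: go right to 38.
          38 is a leaf — visit 38.
      Visit 34.
      At 34: go right to 1.
        1 is a leaf — visit 1.
    Visit 3.
    At 3: go right to 30.
      30 is a leaf — visit 30.
  Visit 16.
  At 16: go right to 26.
    At 26: no left child.
    Visit 26.
    At 26: go right to 9.
      9 is a leaf — visit 9.
Full in-order sequence: 10, 29, 24, 15, 20, 19, 35, 23, 38, 34, 1, 3, 30, 16, 26, 9.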